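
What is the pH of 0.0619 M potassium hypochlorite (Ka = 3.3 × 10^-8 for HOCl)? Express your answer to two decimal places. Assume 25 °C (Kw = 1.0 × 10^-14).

OCl- is the conjugate base of the weak acid HOCl.
Kb = Kw/Ka = 1.0×10^-14 / 3.3 × 10^-8 = 3.03 × 10^-7
Kb = [OH-]²/(0.0619 − [OH-]) = 3.03 × 10^-7
Assume [OH-] ≪ 0.0619: [OH-] ≈ √(3.03 × 10^-7 × 0.0619) = 1.37 × 10^-4 M
pOH = −log(1.37 × 10^-4) = 3.86; pH = 14.00 − 3.86 = 10.14

pH = 10.14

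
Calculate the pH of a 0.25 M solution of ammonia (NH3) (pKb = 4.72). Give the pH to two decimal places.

pH = 11.34

NH3 + H2O ⇌ NH4+ + OH-
Kb = 10^(−4.72) = 1.91 × 10^-5
Let x = [OH-] at equilibrium. Kb = x²/(0.25 − x).
Assume x ≪ 0.25: x ≈ √(1.91 × 10^-5 × 0.25) = 2.19 × 10^-3 M
pOH = −log(2.19 × 10^-3) = 2.66; pH = 14.00 − 2.66 = 11.34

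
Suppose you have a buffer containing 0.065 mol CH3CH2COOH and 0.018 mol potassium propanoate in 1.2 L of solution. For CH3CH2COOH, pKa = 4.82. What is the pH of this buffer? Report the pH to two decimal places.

pH = 4.26

pH = pKa + log([A⁻]/[HA]) = 4.82 + log(0.018/0.065)
pH = 4.82 + (-0.558) = 4.26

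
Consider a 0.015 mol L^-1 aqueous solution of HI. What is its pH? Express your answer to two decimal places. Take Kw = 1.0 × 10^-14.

pH = 1.82

HI is a strong acid and dissociates completely, so [H+] = 0.015 M.
pH = -log(0.015) = 1.82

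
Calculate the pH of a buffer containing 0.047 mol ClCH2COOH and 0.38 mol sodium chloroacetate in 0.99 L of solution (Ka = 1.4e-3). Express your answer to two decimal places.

pKa = −log(1.4 × 10^-3) = 2.854
pH = pKa + log([A⁻]/[HA]) = 2.854 + log(0.38/0.047)
pH = 2.854 + (+0.908) = 3.76

pH = 3.76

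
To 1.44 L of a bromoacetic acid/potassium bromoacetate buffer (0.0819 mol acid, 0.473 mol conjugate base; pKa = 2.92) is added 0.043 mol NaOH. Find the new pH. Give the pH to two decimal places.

pH = 4.04

After neutralization: n(BrCH2COOH) = 0.0389 mol, n(BrCH2COO-) = 0.516 mol.
Henderson–Hasselbalch with mole ratio 0.516/0.0389: pH = 2.92 + (+1.123)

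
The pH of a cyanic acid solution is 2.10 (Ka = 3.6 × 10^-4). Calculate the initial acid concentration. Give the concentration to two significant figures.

C₀ = 1.8 × 10^-1 M

[H+] = 10^(-2.10) = 7.94 × 10^-3 M = x
Ka = x²/(C₀ − x) ⇒ C₀ = x + x²/Ka
C₀ = 7.94 × 10^-3 + (7.94 × 10^-3)²/(3.6 × 10^-4) = 1.83 × 10^-1 M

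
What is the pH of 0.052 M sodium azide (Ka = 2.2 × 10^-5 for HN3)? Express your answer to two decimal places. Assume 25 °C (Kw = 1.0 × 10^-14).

pH = 8.69

N3- is the conjugate base of the weak acid HN3.
Kb = Kw/Ka = 1.0×10^-14 / 2.2 × 10^-5 = 4.55 × 10^-10
Kb = x²/(0.052 − x) = 4.55 × 10^-10
Assume x ≪ 0.052: x ≈ √(4.55 × 10^-10 × 0.052) = 4.86 × 10^-6 M
(x/C₀ = 0.0094% < 5%, so the approximation holds.)
pOH = 5.31, so pH = 14.00 − pOH = 8.69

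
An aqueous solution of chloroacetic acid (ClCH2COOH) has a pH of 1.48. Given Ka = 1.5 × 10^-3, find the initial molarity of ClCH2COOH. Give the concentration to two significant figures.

C₀ = 7.6 × 10^-1 M

[H+] = 10^(-1.48) = 3.31 × 10^-2 M = x
Ka = x²/(C₀ − x) ⇒ C₀ = x + x²/Ka
C₀ = 3.31 × 10^-2 + (3.31 × 10^-2)²/(1.5 × 10^-3) = 7.64 × 10^-1 M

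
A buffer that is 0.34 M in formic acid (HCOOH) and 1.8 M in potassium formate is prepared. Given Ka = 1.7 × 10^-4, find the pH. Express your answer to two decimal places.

pKa = −log(1.7 × 10^-4) = 3.770
Henderson–Hasselbalch: pH = pKa + log([HCOO-]/[HCOOH]) = 3.770 + log(1.8/0.34)
pH = 3.770 + (+0.724) = 4.49

pH = 4.49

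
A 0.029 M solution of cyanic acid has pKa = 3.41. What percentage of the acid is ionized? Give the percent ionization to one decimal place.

HOCN ⇌ OCN- + H+; let x = [H+] at equilibrium.
Ka = 10^(−3.41) = 3.89 × 10^-4
Ka = x²/(C₀ − x); solving the quadratic gives x = 3.17 × 10^-3 M.
Fraction ionized = 3.17 × 10^-3 / 0.029 = 0.1093 → 10.9%

10.9%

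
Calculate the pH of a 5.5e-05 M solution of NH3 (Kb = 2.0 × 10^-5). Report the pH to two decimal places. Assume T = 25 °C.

pH = 9.39

NH3 + H2O ⇌ NH4+ + OH-
Kb = [OH-]²/(5.5e-05 − [OH-]) = 2.0 × 10^-5
The 5% rule fails; solving [OH-]² + Kb·[OH-] − Kb·C₀ = 0 exactly:
[OH-] = (−Kb + √(Kb² + 4·Kb·C₀))/2 = 2.46 × 10^-5 M
pOH = 4.61, so pH = 14.00 − pOH = 9.39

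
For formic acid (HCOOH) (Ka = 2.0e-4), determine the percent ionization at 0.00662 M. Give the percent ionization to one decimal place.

15.9%

HCOOH ⇌ HCOO- + H+; let x = [H+] at equilibrium.
Solve x² + 0.0002x − 1.32e-06 = 0 → x = 1.05 × 10^-3 M
% ionization = x/C₀ × 100% = 1.05 × 10^-3/0.00662 × 100% = 15.9%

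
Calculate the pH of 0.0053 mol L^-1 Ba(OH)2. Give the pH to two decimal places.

Ba(OH)2 is a strong base (each formula unit releases 2 OH-); [OH-] = 0.0106 M.
pOH = -log(0.0106) = 1.97
pH = 14.00 - 1.97 = 12.03

pH = 12.03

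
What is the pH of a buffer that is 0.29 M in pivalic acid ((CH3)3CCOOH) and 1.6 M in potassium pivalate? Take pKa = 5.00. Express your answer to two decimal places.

pH = pKa + log([A⁻]/[HA]) = 5.00 + log(1.6/0.29)
pH = 5.00 + (+0.742) = 5.74

pH = 5.74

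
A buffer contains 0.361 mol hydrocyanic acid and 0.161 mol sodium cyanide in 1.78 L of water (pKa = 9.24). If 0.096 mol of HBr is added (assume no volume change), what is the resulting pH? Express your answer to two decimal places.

pH = 8.39

After neutralization: n(HCN) = 0.457 mol, n(CN-) = 0.065 mol.
pH = pKa + log(n_CN-/n_HCN) = 9.24 + log(0.065/0.457) = 9.24 + (-0.847)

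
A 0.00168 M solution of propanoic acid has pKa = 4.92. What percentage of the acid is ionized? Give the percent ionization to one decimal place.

8.1%

CH3CH2COOH ⇌ CH3CH2COO- + H+; let x = [H+] at equilibrium.
Ka = 10^(−4.92) = 1.20 × 10^-5
Ka = x²/(C₀ − x); solving the quadratic gives x = 1.36 × 10^-4 M.
% ionization = x/C₀ × 100% = 1.36 × 10^-4/0.00168 × 100% = 8.1%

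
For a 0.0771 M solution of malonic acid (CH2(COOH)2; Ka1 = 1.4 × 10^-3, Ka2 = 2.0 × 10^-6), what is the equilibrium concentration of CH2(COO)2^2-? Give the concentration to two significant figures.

First ionization gives [H+] ≈ [CH2(COOH)COO-] = 9.71 × 10^-3 M.
Second step: Ka2 = [H+][CH2(COO)2^2-]/[CH2(COOH)COO-] ≈ [CH2(COO)2^2-] (since [H+] ≈ [CH2(COOH)COO-]).
So [CH2(COO)2^2-] ≈ Ka2.

2.0 × 10^-6 M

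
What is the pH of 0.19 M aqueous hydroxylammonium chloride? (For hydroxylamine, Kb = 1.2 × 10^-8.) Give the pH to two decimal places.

NH3OH+ is the conjugate acid of the weak base NH2OH.
Ka = Kw/Kb = 1.0×10^-14 / 1.2 × 10^-8 = 8.33 × 10^-7
Let x = [H+] at equilibrium. Ka = x²/(0.19 − x).
Since Ka ≪ C₀, x ≈ √(Ka·C₀) = 3.98 × 10^-4 M.
pH = −log(3.98 × 10^-4) = 3.40

pH = 3.40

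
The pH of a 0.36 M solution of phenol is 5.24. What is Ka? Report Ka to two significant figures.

Ka = 9.2 × 10^-11

[H+] = 10^(-5.24) = 5.75 × 10^-6 M
At equilibrium [HA] = 0.36 − 5.75 × 10^-6 = 3.60 × 10^-1 M
Ka = [H+][A-]/[HA] = (5.75 × 10^-6)² / 3.60 × 10^-1 = 9.2 × 10^-11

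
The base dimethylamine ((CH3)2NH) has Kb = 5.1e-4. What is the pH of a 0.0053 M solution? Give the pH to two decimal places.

(CH3)2NH + H2O ⇌ (CH3)2NH2+ + OH-
From the ICE table, Kb = [OH-]²/(0.0053 − [OH-]) = 5.1 × 10^-4.
The 5% rule fails; solving [OH-]² + Kb·[OH-] − Kb·C₀ = 0 exactly:
[OH-] = (−Kb + √(Kb² + 4·Kb·C₀))/2 = 1.41 × 10^-3 M
pOH = 2.85, so pH = 14.00 − pOH = 11.15

pH = 11.15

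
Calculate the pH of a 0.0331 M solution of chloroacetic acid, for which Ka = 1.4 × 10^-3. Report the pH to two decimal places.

pH = 2.21

ClCH2COOH ⇌ ClCH2COO- + H+
Ka = [H+]²/(0.0331 − [H+]) = 1.4 × 10^-3
Here C₀/Ka ≈ 23.6, so the small-[H+] approximation fails. Use the quadratic:
[H+] = [−0.0014 + √(0.0014² + 0.000185)]/2 = 6.14 × 10^-3 M
pH = −log(6.14 × 10^-3) = 2.21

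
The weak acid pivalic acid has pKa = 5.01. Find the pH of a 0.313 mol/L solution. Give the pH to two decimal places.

(CH3)3CCOOH ⇌ (CH3)3CCOO- + H+
Ka = 10^(−5.01) = 9.77 × 10^-6
Ka = [H+]²/(0.313 − [H+]) = 9.77 × 10^-6
Assume [H+] ≪ 0.313: [H+] ≈ √(9.77 × 10^-6 × 0.313) = 1.75 × 10^-3 M
Check: 0.56% ionized — well under 5%, approximation valid.
pH = −log[H+] = −log(1.75 × 10^-3) = 2.76

pH = 2.76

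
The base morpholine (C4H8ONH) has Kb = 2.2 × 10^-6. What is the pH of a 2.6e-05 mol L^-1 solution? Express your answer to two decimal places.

C4H8ONH + H2O ⇌ C4H8ONH2+ + OH-
From the ICE table, Kb = x²/(2.6e-05 − x) = 2.2 × 10^-6.
The 5% rule fails; solving x² + Kb·x − Kb·C₀ = 0 exactly:
x = [−2.2e-06 + √(2.2e-06² + 2.29e-10)]/2 = 6.54 × 10^-6 M
pOH = −log(6.54 × 10^-6) = 5.18; pH = 14.00 − 5.18 = 8.82

pH = 8.82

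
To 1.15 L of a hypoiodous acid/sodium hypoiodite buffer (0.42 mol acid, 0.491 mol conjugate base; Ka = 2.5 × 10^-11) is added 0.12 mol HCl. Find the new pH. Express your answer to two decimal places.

pH = 10.44

Added H+ converts OI- to HOI: HOI → 0.54 mol, OI- → 0.371 mol.
pKa = −log(2.5 × 10^-11) = 10.602
pH = pKa + log([A⁻]/[HA]) = 10.602 + log(0.371/0.54) = 10.602 -0.163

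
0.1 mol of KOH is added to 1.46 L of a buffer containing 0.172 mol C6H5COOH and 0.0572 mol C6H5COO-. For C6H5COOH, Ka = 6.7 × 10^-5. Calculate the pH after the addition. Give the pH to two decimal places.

After neutralization: n(C6H5COOH) = 0.072 mol, n(C6H5COO-) = 0.157 mol.
pKa = −log(6.7 × 10^-5) = 4.174
pH = pKa + log(n_C6H5COO-/n_C6H5COOH) = 4.174 + log(0.157/0.072) = 4.174 + (+0.339)

pH = 4.51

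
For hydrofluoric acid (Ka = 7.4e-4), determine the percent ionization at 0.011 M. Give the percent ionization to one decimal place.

HF ⇌ F- + H+; let x = [H+] at equilibrium.
Ka = x²/(C₀ − x); solving the quadratic gives x = 2.51 × 10^-3 M.
% ionization = x/C₀ × 100% = 2.51 × 10^-3/0.011 × 100% = 22.8%

22.8%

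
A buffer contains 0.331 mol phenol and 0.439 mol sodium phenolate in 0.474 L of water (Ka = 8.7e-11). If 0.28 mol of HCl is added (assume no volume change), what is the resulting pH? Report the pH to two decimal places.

Added H+ converts C6H5O- to C6H5OH: C6H5OH → 0.611 mol, C6H5O- → 0.159 mol.
pKa = −log(8.7 × 10^-11) = 10.060
pH = pKa + log([A⁻]/[HA]) = 10.060 + log(0.159/0.611) = 10.060 -0.585

pH = 9.48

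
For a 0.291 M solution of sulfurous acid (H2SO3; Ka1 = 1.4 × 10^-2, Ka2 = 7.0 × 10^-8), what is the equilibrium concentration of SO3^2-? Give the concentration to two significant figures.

7.0 × 10^-8 M

First ionization gives [H+] ≈ [HSO3-] = 5.72 × 10^-2 M.
Second step: Ka2 = [H+][SO3^2-]/[HSO3-] ≈ [SO3^2-] (since [H+] ≈ [HSO3-]).
So [SO3^2-] ≈ Ka2.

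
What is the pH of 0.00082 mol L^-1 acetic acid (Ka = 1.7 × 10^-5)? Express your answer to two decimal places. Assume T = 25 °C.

pH = 3.96

CH3COOH ⇌ CH3COO- + H+
From the ICE table, Ka = [H+]²/(0.00082 − [H+]) = 1.7 × 10^-5.
Here C₀/Ka ≈ 48.2, so the small-[H+] approximation fails. Use the quadratic:
[H+] = [−1.7e-05 + √(1.7e-05² + 5.58e-08)]/2 = 1.10 × 10^-4 M
pH = −log(1.10 × 10^-4) = 3.96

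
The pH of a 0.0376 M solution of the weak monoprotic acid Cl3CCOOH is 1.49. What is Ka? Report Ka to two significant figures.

Ka = 2.0 × 10^-1

[H+] = 10^(-1.49) = 3.24 × 10^-2 M
At equilibrium [HA] = 0.0376 − 3.24 × 10^-2 = 5.20 × 10^-3 M
Ka = [H+][A-]/[HA] = (3.24 × 10^-2)² / 5.20 × 10^-3 = 2.0 × 10^-1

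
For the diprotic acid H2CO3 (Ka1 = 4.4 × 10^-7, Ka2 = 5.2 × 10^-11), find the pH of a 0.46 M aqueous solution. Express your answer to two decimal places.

pH = 3.35

Ka1 ≫ Ka2, so treat the first dissociation as the only significant source of H+.
Ka1 = x²/(0.46 − x) = 4.4 × 10^-7
x ≈ √(4.4 × 10^-7 × 0.46) = 4.50 × 10^-4 M
pH = −log(4.50 × 10^-4) = 3.35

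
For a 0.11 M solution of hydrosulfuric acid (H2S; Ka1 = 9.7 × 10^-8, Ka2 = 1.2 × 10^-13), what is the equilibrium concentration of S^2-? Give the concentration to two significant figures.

1.2 × 10^-13 M

First ionization gives [H+] ≈ [HS-] = 1.03 × 10^-4 M.
Second step: Ka2 = [H+][S^2-]/[HS-] ≈ [S^2-] (since [H+] ≈ [HS-]).
So [S^2-] ≈ Ka2.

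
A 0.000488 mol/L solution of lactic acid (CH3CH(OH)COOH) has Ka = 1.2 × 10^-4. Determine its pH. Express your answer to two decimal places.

CH3CH(OH)COOH ⇌ CH3CH(OH)COO- + H+
Let x = [H+] at equilibrium. Ka = x²/(0.000488 − x).
x is not negligible relative to C₀; solve x² + 0.00012·x − 5.86e-08 = 0.
x = [−0.00012 + √(0.00012² + 2.34e-07)]/2 = 1.89 × 10^-4 M
pH = −log(1.89 × 10^-4) = 3.72

pH = 3.72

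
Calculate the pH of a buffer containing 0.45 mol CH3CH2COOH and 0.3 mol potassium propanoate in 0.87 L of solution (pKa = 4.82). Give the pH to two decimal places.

pH = 4.64

pH = pKa + log([A⁻]/[HA]) = 4.82 + log(0.3/0.45)
pH = 4.82 + (-0.176) = 4.64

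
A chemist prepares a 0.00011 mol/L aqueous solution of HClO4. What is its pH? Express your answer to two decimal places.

pH = 3.96

HClO4 is a strong acid and dissociates completely, so [H+] = 0.00011 M.
pH = -log(0.00011) = 3.96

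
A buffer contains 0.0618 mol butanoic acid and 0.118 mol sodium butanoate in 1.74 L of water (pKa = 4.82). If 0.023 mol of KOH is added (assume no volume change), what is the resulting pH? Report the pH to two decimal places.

OH- converts CH3(CH2)2COOH to CH3(CH2)2COO-: CH3(CH2)2COOH → 0.0388 mol, CH3(CH2)2COO- → 0.141 mol.
Henderson–Hasselbalch with mole ratio 0.141/0.0388: pH = 4.82 + (+0.560)

pH = 5.38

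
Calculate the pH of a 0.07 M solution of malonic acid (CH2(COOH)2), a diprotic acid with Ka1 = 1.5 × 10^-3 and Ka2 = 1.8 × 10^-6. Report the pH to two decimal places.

pH = 2.02

Ka1 ≫ Ka2, so treat the first dissociation as the only significant source of H+.
Ka1 = x²/(0.07 − x) = 1.5 × 10^-3
Solving the quadratic: x = (−Ka1 + √(Ka1² + 4·Ka1·C₀))/2 = 9.52 × 10^-3 M
pH = −log(9.52 × 10^-3) = 2.02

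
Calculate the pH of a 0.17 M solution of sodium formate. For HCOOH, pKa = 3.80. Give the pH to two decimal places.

pH = 8.52

HCOO- is the conjugate base of the weak acid HCOOH.
Ka = 10^(−3.80) = 1.58 × 10^-4
Kb = Kw/Ka = 1.0×10^-14 / 1.58 × 10^-4 = 6.33 × 10^-11
Kb = x²/(0.17 − x) = 6.33 × 10^-11
Neglecting x in the denominator: x = √(6.33 × 10^-11 × 0.17) = 3.28 × 10^-6 M
Check: 0.0019% ionized — well under 5%, approximation valid.
pOH = −log(3.28 × 10^-6) = 5.48; pH = 14.00 − 5.48 = 8.52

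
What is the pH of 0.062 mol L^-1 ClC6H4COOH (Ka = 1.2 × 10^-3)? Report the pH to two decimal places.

pH = 2.09

ClC6H4COOH ⇌ ClC6H4COO- + H+
Let x = [H+] at equilibrium. Ka = x²/(0.062 − x).
x is not negligible relative to C₀; solve x² + 0.0012·x − 7.44e-05 = 0.
x = (−Ka + √(Ka² + 4·Ka·C₀))/2 = 8.05 × 10^-3 M
pH = −log(8.05 × 10^-3) = 2.09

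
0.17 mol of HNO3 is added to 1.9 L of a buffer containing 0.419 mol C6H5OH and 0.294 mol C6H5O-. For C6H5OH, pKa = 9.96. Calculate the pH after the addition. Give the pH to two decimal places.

pH = 9.28

Added H+ converts C6H5O- to C6H5OH: C6H5OH → 0.589 mol, C6H5O- → 0.124 mol.
Henderson–Hasselbalch with mole ratio 0.124/0.589: pH = 9.96 + (-0.677)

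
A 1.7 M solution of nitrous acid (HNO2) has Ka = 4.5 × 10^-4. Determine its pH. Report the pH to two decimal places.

pH = 1.56

HNO2 ⇌ NO2- + H+
Ka = [H+]²/(1.7 − [H+]) = 4.5 × 10^-4
Assume [H+] ≪ 1.7: [H+] ≈ √(4.5 × 10^-4 × 1.7) = 2.77 × 10^-2 M
Check: 1.6% ionized — well under 5%, approximation valid.
pH = −log(2.77 × 10^-2) = 1.56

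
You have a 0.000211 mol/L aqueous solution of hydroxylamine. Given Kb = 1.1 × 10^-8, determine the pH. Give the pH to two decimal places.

NH2OH + H2O ⇌ NH3OH+ + OH-
Kb = x²/(0.000211 − x) = 1.1 × 10^-8
Neglecting x in the denominator: x = √(1.1 × 10^-8 × 0.000211) = 1.52 × 10^-6 M
pOH = 5.82, so pH = 14.00 − pOH = 8.18

pH = 8.18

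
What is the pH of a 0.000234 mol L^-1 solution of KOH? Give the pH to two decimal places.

KOH is a strong base; [OH-] = 0.000234 M.
pOH = -log(0.000234) = 3.63
pH = 14.00 - 3.63 = 10.37

pH = 10.37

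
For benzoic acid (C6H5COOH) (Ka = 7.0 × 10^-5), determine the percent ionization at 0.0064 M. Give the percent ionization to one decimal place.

9.9%

C6H5COOH ⇌ C6H5COO- + H+; let x = [H+] at equilibrium.
Ka = x²/(C₀ − x); solving the quadratic gives x = 6.35 × 10^-4 M.
Fraction ionized = 6.35 × 10^-4 / 0.0064 = 0.0992 → 9.9%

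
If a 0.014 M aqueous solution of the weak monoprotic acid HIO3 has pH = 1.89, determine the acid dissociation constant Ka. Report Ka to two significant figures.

Ka = 1.5 × 10^-1

[H+] = 10^(-1.89) = 1.29 × 10^-2 M
At equilibrium [HA] = 0.014 − 1.29 × 10^-2 = 1.10 × 10^-3 M
Ka = [H+][A-]/[HA] = (1.29 × 10^-2)² / 1.10 × 10^-3 = 1.5 × 10^-1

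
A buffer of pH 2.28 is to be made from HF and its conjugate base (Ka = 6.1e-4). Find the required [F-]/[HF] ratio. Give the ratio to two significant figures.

pKa = -log(6.1 × 10^-4) = 3.215
pH = pKa + log(r) ⇒ log(r) = 2.28 − 3.215 = -0.935
r = [F-]/[HF] = 10^(-0.935) = 0.116

ratio = 0.12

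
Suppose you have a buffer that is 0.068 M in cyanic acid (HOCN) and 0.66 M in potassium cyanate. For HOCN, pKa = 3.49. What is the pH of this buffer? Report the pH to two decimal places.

pH = 4.48

pH = pKa + log([A⁻]/[HA]) = 3.49 + log(0.66/0.068)
pH = 3.49 + (+0.987) = 4.48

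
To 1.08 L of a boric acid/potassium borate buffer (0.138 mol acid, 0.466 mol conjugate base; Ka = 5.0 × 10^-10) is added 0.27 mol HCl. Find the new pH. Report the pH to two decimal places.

Added H+ converts B(OH)4- to B(OH)3: B(OH)3 → 0.408 mol, B(OH)4- → 0.196 mol.
pKa = −log(5.0 × 10^-10) = 9.301
pH = pKa + log(n_B(OH)4-/n_B(OH)3) = 9.301 + log(0.196/0.408) = 9.301 + (-0.318)

pH = 8.98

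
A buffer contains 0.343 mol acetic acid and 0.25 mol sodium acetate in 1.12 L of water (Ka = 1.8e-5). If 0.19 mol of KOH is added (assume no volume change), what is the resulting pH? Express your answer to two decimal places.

pH = 5.20

OH- converts CH3COOH to CH3COO-: CH3COOH → 0.153 mol, CH3COO- → 0.44 mol.
pKa = −log(1.8 × 10^-5) = 4.745
pH = pKa + log(n_CH3COO-/n_CH3COOH) = 4.745 + log(0.44/0.153) = 4.745 + (+0.459)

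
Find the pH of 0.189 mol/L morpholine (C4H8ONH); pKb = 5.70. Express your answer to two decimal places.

pH = 10.79

C4H8ONH + H2O ⇌ C4H8ONH2+ + OH-
Kb = 10^(−5.70) = 2.00 × 10^-6
Kb = x²/(0.189 − x) = 2.00 × 10^-6
Assume x ≪ 0.189: x ≈ √(2.00 × 10^-6 × 0.189) = 6.15 × 10^-4 M
pOH = −log(6.15 × 10^-4) = 3.21; pH = 14.00 − 3.21 = 10.79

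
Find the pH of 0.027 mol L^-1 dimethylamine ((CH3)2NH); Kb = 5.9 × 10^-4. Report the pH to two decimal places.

pH = 11.57

(CH3)2NH + H2O ⇌ (CH3)2NH2+ + OH-
Let x = [OH-] at equilibrium. Kb = x²/(0.027 − x).
x is not negligible relative to C₀; solve x² + 0.00059·x − 1.59e-05 = 0.
x = [−0.00059 + √(0.00059² + 6.37e-05)]/2 = 3.71 × 10^-3 M
pOH = 2.43, so pH = 14.00 − pOH = 11.57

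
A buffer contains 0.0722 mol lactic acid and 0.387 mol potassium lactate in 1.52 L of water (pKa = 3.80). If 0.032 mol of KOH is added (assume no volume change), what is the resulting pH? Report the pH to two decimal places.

After neutralization: n(CH3CH(OH)COOH) = 0.0402 mol, n(CH3CH(OH)COO-) = 0.419 mol.
Henderson–Hasselbalch with mole ratio 0.419/0.0402: pH = 3.80 + (+1.018)

pH = 4.82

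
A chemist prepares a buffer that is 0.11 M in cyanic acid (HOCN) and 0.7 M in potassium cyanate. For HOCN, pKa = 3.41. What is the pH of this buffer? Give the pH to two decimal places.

Henderson–Hasselbalch: pH = pKa + log([OCN-]/[HOCN]) = 3.41 + log(0.7/0.11)
pH = 3.41 + (+0.804) = 4.21

pH = 4.21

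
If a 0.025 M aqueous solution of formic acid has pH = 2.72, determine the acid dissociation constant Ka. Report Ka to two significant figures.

Ka = 1.6 × 10^-4

[H+] = 10^(-2.72) = 1.91 × 10^-3 M
At equilibrium [HA] = 0.025 − 1.91 × 10^-3 = 2.31 × 10^-2 M
Ka = [H+][A-]/[HA] = (1.91 × 10^-3)² / 2.31 × 10^-2 = 1.6 × 10^-4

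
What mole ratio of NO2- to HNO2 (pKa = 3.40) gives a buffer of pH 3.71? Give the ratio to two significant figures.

ratio = 2.0

pH = pKa + log(r) ⇒ log(r) = 3.71 − 3.40 = +0.31
r = [NO2-]/[HNO2] = 10^(+0.31) = 2.04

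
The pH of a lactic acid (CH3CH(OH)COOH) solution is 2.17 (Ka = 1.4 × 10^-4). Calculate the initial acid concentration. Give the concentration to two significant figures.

[H+] = 10^(-2.17) = 6.76 × 10^-3 M = x
Ka = x²/(C₀ − x) ⇒ C₀ = x + x²/Ka
C₀ = 6.76 × 10^-3 + (6.76 × 10^-3)²/(1.4 × 10^-4) = 3.33 × 10^-1 M

C₀ = 3.3 × 10^-1 M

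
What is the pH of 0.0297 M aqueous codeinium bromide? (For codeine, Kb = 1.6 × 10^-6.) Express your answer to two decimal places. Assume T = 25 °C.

C18H22NO3+ is the conjugate acid of the weak base C18H21NO3.
Ka = Kw/Kb = 1.0×10^-14 / 1.6 × 10^-6 = 6.25 × 10^-9
Ka = [H+]²/(0.0297 − [H+]) = 6.25 × 10^-9
Since Ka ≪ C₀, [H+] ≈ √(Ka·C₀) = 1.36 × 10^-5 M.
([H+]/C₀ = 0.046% < 5%, so the approximation holds.)
pH = −log(1.36 × 10^-5) = 4.87

pH = 4.87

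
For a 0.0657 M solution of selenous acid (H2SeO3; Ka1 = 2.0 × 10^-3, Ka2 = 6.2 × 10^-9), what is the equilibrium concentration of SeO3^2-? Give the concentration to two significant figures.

First ionization gives [H+] ≈ [HSeO3-] = 1.05 × 10^-2 M.
Second step: Ka2 = [H+][SeO3^2-]/[HSeO3-] ≈ [SeO3^2-] (since [H+] ≈ [HSeO3-]).
So [SeO3^2-] ≈ Ka2.

6.2 × 10^-9 M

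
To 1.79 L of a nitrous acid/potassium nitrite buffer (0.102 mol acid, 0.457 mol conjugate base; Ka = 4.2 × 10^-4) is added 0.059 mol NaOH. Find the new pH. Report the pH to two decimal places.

After neutralization: n(HNO2) = 0.043 mol, n(NO2-) = 0.516 mol.
pKa = −log(4.2 × 10^-4) = 3.377
pH = pKa + log(n_NO2-/n_HNO2) = 3.377 + log(0.516/0.043) = 3.377 + (+1.079)

pH = 4.46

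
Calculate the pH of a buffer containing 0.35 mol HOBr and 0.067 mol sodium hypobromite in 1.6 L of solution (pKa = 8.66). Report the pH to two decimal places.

Using pH = pKa + log([base]/[acid]) with [base]/[acid] = 0.067/0.35:
pH = 8.66 + (-0.718) = 7.94

pH = 7.94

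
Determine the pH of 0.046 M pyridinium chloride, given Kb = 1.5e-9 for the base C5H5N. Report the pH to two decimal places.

pH = 3.26

C5H5NH+ is the conjugate acid of the weak base C5H5N.
Ka = Kw/Kb = 1.0×10^-14 / 1.5 × 10^-9 = 6.67 × 10^-6
Let x = [H+] at equilibrium. Ka = x²/(0.046 − x).
Assume x ≪ 0.046: x ≈ √(6.67 × 10^-6 × 0.046) = 5.54 × 10^-4 M
pH = −log[H+] = −log(5.54 × 10^-4) = 3.26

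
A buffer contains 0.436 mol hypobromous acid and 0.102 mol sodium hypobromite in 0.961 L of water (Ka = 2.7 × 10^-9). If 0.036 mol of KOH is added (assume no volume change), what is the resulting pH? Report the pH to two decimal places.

OH- converts HOBr to OBr-: HOBr → 0.4 mol, OBr- → 0.138 mol.
pKa = −log(2.7 × 10^-9) = 8.569
pH = pKa + log(n_OBr-/n_HOBr) = 8.569 + log(0.138/0.4) = 8.569 + (-0.462)

pH = 8.11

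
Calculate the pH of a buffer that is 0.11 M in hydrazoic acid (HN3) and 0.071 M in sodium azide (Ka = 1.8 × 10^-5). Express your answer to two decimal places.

pH = 4.55

pKa = −log(1.8 × 10^-5) = 4.745
Henderson–Hasselbalch: pH = pKa + log([N3-]/[HN3]) = 4.745 + log(0.071/0.11)
pH = 4.745 + (-0.190) = 4.55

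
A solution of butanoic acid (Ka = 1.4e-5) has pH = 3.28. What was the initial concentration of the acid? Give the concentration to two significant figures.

C₀ = 2.0 × 10^-2 M

[H+] = 10^(-3.28) = 5.25 × 10^-4 M = x
Ka = x²/(C₀ − x) ⇒ C₀ = x + x²/Ka
C₀ = 5.25 × 10^-4 + (5.25 × 10^-4)²/(1.4 × 10^-5) = 2.02 × 10^-2 M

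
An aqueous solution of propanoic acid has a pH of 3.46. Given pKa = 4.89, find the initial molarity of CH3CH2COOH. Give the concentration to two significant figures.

[H+] = 10^(-3.46) = 3.47 × 10^-4 M = x
Ka = 10^(−4.89) = 1.29 × 10^-5
Ka = x²/(C₀ − x) ⇒ C₀ = x + x²/Ka
C₀ = 3.47 × 10^-4 + (3.47 × 10^-4)²/(1.29 × 10^-5) = 9.68 × 10^-3 M

C₀ = 9.7 × 10^-3 M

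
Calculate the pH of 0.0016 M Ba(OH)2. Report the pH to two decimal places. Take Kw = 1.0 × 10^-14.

Ba(OH)2 is a strong base (each formula unit releases 2 OH-); [OH-] = 0.0032 M.
pOH = -log(0.0032) = 2.49
pH = 14.00 - 2.49 = 11.51

pH = 11.51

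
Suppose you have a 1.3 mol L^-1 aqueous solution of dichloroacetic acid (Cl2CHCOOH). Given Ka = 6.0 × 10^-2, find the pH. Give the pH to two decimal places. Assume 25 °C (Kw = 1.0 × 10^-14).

Cl2CHCOOH ⇌ Cl2CHCOO- + H+
Let x = [H+] at equilibrium. Ka = x²/(1.3 − x).
x is not negligible relative to C₀; solve x² + 0.06·x − 0.078 = 0.
x = [−0.06 + √(0.06² + 0.312)]/2 = 2.51 × 10^-1 M
pH = −log[H+] = −log(2.51 × 10^-1) = 0.60

pH = 0.60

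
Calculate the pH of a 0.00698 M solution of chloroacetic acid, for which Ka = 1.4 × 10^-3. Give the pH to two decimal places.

ClCH2COOH ⇌ ClCH2COO- + H+
Ka = x²/(0.00698 − x) = 1.4 × 10^-3
The 5% rule fails; solving x² + Ka·x − Ka·C₀ = 0 exactly:
x = (−Ka + √(Ka² + 4·Ka·C₀))/2 = 2.50 × 10^-3 M
pH = −log[H+] = −log(2.50 × 10^-3) = 2.60

pH = 2.60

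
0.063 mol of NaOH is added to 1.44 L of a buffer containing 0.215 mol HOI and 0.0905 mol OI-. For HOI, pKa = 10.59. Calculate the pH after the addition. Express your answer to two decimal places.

OH- converts HOI to OI-: HOI → 0.152 mol, OI- → 0.153 mol.
pH = pKa + log([A⁻]/[HA]) = 10.59 + log(0.153/0.152) = 10.59 +0.003

pH = 10.59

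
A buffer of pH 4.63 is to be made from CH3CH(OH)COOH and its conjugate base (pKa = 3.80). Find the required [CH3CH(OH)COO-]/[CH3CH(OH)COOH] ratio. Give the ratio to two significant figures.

pH = pKa + log(r) ⇒ log(r) = 4.63 − 3.80 = +0.83
r = [CH3CH(OH)COO-]/[CH3CH(OH)COOH] = 10^(+0.83) = 6.76

ratio = 6.8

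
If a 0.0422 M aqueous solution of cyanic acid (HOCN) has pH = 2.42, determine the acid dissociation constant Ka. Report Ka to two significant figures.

Ka = 3.8 × 10^-4

[H+] = 10^(-2.42) = 3.80 × 10^-3 M
At equilibrium [HA] = 0.0422 − 3.80 × 10^-3 = 3.84 × 10^-2 M
Ka = [H+][A-]/[HA] = (3.80 × 10^-3)² / 3.84 × 10^-2 = 3.8 × 10^-4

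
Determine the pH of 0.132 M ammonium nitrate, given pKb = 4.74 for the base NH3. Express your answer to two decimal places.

NH4+ is the conjugate acid of the weak base NH3.
Kb = 10^(−4.74) = 1.82 × 10^-5
Ka = Kw/Kb = 1.0×10^-14 / 1.82 × 10^-5 = 5.49 × 10^-10
From the ICE table, Ka = [H+]²/(0.132 − [H+]) = 5.49 × 10^-10.
Assume [H+] ≪ 0.132: [H+] ≈ √(5.49 × 10^-10 × 0.132) = 8.51 × 10^-6 M
([H+]/C₀ = 0.0064% < 5%, so the approximation holds.)
pH = −log[H+] = −log(8.51 × 10^-6) = 5.07

pH = 5.07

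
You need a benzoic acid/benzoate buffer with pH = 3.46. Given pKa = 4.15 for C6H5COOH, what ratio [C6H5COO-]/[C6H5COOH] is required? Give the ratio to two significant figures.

pH = pKa + log(r) ⇒ log(r) = 3.46 − 4.15 = -0.69
r = [C6H5COO-]/[C6H5COOH] = 10^(-0.69) = 0.204

ratio = 0.20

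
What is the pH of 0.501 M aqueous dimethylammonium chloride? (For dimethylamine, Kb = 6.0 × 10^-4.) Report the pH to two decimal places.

(CH3)2NH2+ is the conjugate acid of the weak base (CH3)2NH.
Ka = Kw/Kb = 1.0×10^-14 / 6.0 × 10^-4 = 1.67 × 10^-11
From the ICE table, Ka = [H+]²/(0.501 − [H+]) = 1.67 × 10^-11.
Assume [H+] ≪ 0.501: [H+] ≈ √(1.67 × 10^-11 × 0.501) = 2.89 × 10^-6 M
Check: 0.00058% ionized — well under 5%, approximation valid.
pH = −log(2.89 × 10^-6) = 5.54

pH = 5.54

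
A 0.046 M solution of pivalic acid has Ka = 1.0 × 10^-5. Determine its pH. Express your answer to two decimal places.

(CH3)3CCOOH ⇌ (CH3)3CCOO- + H+
From the ICE table, Ka = x²/(0.046 − x) = 1.0 × 10^-5.
Assume x ≪ 0.046: x ≈ √(1.0 × 10^-5 × 0.046) = 6.78 × 10^-4 M
(x/C₀ = 1.5% < 5%, so the approximation holds.)
pH = −log[H+] = −log(6.78 × 10^-4) = 3.17

pH = 3.17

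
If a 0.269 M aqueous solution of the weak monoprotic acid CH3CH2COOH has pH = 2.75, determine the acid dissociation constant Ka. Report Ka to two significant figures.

[H+] = 10^(-2.75) = 1.78 × 10^-3 M
At equilibrium [HA] = 0.269 − 1.78 × 10^-3 = 2.67 × 10^-1 M
Ka = [H+][A-]/[HA] = (1.78 × 10^-3)² / 2.67 × 10^-1 = 1.2 × 10^-5

Ka = 1.2 × 10^-5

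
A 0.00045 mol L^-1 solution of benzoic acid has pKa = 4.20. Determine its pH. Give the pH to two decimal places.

C6H5COOH ⇌ C6H5COO- + H+
Ka = 10^(−4.20) = 6.31 × 10^-5
Let x = [H+] at equilibrium. Ka = x²/(0.00045 − x).
The 5% rule fails; solving x² + Ka·x − Ka·C₀ = 0 exactly:
x = [−6.31e-05 + √(6.31e-05² + 1.14e-07)]/2 = 1.40 × 10^-4 M
pH = −log[H+] = −log(1.40 × 10^-4) = 3.85

pH = 3.85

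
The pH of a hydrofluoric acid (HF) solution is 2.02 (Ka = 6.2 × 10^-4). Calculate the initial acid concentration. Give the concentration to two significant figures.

[H+] = 10^(-2.02) = 9.55 × 10^-3 M = x
Ka = x²/(C₀ − x) ⇒ C₀ = x + x²/Ka
C₀ = 9.55 × 10^-3 + (9.55 × 10^-3)²/(6.2 × 10^-4) = 1.57 × 10^-1 M

C₀ = 1.6 × 10^-1 M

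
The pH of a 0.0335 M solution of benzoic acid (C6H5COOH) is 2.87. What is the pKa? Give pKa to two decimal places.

[H+] = 10^(-2.87) = 1.35 × 10^-3 M
At equilibrium [HA] = 0.0335 − 1.35 × 10^-3 = 3.22 × 10^-2 M
Ka = [H+][A-]/[HA] = (1.35 × 10^-3)² / 3.22 × 10^-2 = 5.66 × 10^-5
pKa = -log(5.66 × 10^-5) = 4.25

pKa = 4.25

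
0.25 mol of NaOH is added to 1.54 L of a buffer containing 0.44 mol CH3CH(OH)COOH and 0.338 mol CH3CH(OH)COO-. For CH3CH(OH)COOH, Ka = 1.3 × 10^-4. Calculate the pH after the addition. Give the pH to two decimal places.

pH = 4.38

After neutralization: n(CH3CH(OH)COOH) = 0.19 mol, n(CH3CH(OH)COO-) = 0.588 mol.
pKa = −log(1.3 × 10^-4) = 3.886
pH = pKa + log(n_CH3CH(OH)COO-/n_CH3CH(OH)COOH) = 3.886 + log(0.588/0.19) = 3.886 + (+0.491)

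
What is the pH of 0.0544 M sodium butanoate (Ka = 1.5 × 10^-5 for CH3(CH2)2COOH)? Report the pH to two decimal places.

pH = 8.78

CH3(CH2)2COO- is the conjugate base of the weak acid CH3(CH2)2COOH.
Kb = Kw/Ka = 1.0×10^-14 / 1.5 × 10^-5 = 6.67 × 10^-10
Let x = [OH-] at equilibrium. Kb = x²/(0.0544 − x).
Since Kb ≪ C₀, x ≈ √(Kb·C₀) = 6.02 × 10^-6 M.
Check: 0.011% ionized — well under 5%, approximation valid.
pOH = 5.22, so pH = 14.00 − pOH = 8.78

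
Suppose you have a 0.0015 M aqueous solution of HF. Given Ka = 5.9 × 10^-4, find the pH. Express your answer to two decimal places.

pH = 3.16

HF ⇌ F- + H+
From the ICE table, Ka = x²/(0.0015 − x) = 5.9 × 10^-4.
x is not negligible relative to C₀; solve x² + 0.00059·x − 8.85e-07 = 0.
x = [−0.00059 + √(0.00059² + 3.54e-06)]/2 = 6.91 × 10^-4 M
pH = −log[H+] = −log(6.91 × 10^-4) = 3.16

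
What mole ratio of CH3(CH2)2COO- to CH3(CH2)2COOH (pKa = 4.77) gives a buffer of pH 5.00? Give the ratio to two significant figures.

pH = pKa + log(r) ⇒ log(r) = 5.00 − 4.77 = +0.23
r = [CH3(CH2)2COO-]/[CH3(CH2)2COOH] = 10^(+0.23) = 1.7

ratio = 1.7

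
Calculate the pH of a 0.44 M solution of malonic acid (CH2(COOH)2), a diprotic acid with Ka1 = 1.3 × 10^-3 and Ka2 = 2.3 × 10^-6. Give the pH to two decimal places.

Since Ka1 ≫ Ka2, the first ionization dominates [H+].
Ka1 = x²/(0.44 − x) = 1.3 × 10^-3
Solving the quadratic: x = (−Ka1 + √(Ka1² + 4·Ka1·C₀))/2 = 2.33 × 10^-2 M
pH = −log(2.33 × 10^-2) = 1.63

pH = 1.63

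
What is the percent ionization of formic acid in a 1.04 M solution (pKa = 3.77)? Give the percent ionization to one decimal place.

1.3%

HCOOH ⇌ HCOO- + H+; let x = [H+] at equilibrium.
Ka = 10^(−3.77) = 1.70 × 10^-4
x ≈ √(Ka·C₀) = √(1.70 × 10^-4 × 1.04) = 1.33 × 10^-2 M
% ionization = x/C₀ × 100% = 1.33 × 10^-2/1.04 × 100% = 1.3%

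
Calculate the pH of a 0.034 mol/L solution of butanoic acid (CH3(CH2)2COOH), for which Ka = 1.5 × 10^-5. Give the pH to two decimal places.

CH3(CH2)2COOH ⇌ CH3(CH2)2COO- + H+
From the ICE table, Ka = [H+]²/(0.034 − [H+]) = 1.5 × 10^-5.
Since Ka ≪ C₀, [H+] ≈ √(Ka·C₀) = 7.14 × 10^-4 M.
Check: 2.1% ionized — well under 5%, approximation valid.
pH = −log(7.14 × 10^-4) = 3.15

pH = 3.15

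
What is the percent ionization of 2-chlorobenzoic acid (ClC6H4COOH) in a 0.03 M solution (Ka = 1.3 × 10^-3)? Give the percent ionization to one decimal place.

ClC6H4COOH ⇌ ClC6H4COO- + H+; let x = [H+] at equilibrium.
Solve x² + 0.0013x − 3.9e-05 = 0 → x = 5.63 × 10^-3 M
Fraction ionized = 5.63 × 10^-3 / 0.03 = 0.1877 → 18.8%

18.8%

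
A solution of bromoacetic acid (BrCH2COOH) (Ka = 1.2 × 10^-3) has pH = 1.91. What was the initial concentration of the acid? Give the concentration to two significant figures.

C₀ = 1.4 × 10^-1 M

[H+] = 10^(-1.91) = 1.23 × 10^-2 M = x
Ka = x²/(C₀ − x) ⇒ C₀ = x + x²/Ka
C₀ = 1.23 × 10^-2 + (1.23 × 10^-2)²/(1.2 × 10^-3) = 1.38 × 10^-1 M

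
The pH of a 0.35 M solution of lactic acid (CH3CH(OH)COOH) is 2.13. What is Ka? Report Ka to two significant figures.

[H+] = 10^(-2.13) = 7.41 × 10^-3 M
At equilibrium [HA] = 0.35 − 7.41 × 10^-3 = 3.43 × 10^-1 M
Ka = [H+][A-]/[HA] = (7.41 × 10^-3)² / 3.43 × 10^-1 = 1.6 × 10^-4

Ka = 1.6 × 10^-4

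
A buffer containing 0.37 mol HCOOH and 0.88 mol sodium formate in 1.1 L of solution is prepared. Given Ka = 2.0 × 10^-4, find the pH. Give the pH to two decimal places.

pKa = −log(2.0 × 10^-4) = 3.699
pH = pKa + log([A⁻]/[HA]) = 3.699 + log(0.88/0.37)
pH = 3.699 + (+0.376) = 4.08

pH = 4.08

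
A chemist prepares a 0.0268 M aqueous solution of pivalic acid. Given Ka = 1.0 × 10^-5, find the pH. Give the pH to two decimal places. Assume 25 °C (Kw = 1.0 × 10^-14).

pH = 3.29

(CH3)3CCOOH ⇌ (CH3)3CCOO- + H+
Let x = [H+] at equilibrium. Ka = x²/(0.0268 − x).
Since Ka ≪ C₀, x ≈ √(Ka·C₀) = 5.18 × 10^-4 M.
(x/C₀ = 1.9% < 5%, so the approximation holds.)
pH = −log(5.18 × 10^-4) = 3.29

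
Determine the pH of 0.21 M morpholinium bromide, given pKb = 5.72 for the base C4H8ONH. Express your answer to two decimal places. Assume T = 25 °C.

pH = 4.48

C4H8ONH2+ is the conjugate acid of the weak base C4H8ONH.
Kb = 10^(−5.72) = 1.91 × 10^-6
Ka = Kw/Kb = 1.0×10^-14 / 1.91 × 10^-6 = 5.24 × 10^-9
Let x = [H+] at equilibrium. Ka = x²/(0.21 − x).
Neglecting x in the denominator: x = √(5.24 × 10^-9 × 0.21) = 3.32 × 10^-5 M
pH = −log[H+] = −log(3.32 × 10^-5) = 4.48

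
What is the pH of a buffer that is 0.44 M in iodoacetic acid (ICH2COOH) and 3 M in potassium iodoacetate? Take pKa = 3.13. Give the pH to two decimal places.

Henderson–Hasselbalch: pH = pKa + log([ICH2COO-]/[ICH2COOH]) = 3.13 + log(3/0.44)
pH = 3.13 + (+0.834) = 3.96

pH = 3.96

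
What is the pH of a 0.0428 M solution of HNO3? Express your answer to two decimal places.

HNO3 is a strong acid and dissociates completely, so [H+] = 0.0428 M.
pH = -log(0.0428) = 1.37

pH = 1.37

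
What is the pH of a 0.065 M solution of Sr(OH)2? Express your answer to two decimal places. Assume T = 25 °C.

pH = 13.11

Sr(OH)2 is a strong base (each formula unit releases 2 OH-); [OH-] = 0.13 M.
pOH = -log(0.13) = 0.89
pH = 14.00 - 0.89 = 13.11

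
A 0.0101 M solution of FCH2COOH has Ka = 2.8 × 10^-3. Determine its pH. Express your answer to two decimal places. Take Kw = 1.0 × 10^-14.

pH = 2.39

FCH2COOH ⇌ FCH2COO- + H+
Ka = x²/(0.0101 − x) = 2.8 × 10^-3
Here C₀/Ka ≈ 3.61, so the small-x approximation fails. Use the quadratic:
x = (−Ka + √(Ka² + 4·Ka·C₀))/2 = 4.10 × 10^-3 M
pH = −log[H+] = −log(4.10 × 10^-3) = 2.39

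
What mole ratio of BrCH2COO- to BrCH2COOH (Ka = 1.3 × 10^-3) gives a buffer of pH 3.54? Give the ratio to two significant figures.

pKa = -log(1.3 × 10^-3) = 2.886
pH = pKa + log(r) ⇒ log(r) = 3.54 − 2.886 = +0.654
r = [BrCH2COO-]/[BrCH2COOH] = 10^(+0.654) = 4.51

ratio = 4.5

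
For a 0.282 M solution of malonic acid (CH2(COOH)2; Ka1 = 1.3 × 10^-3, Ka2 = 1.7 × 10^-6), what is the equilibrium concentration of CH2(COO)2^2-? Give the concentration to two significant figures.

First ionization gives [H+] ≈ [CH2(COOH)COO-] = 1.85 × 10^-2 M.
Second step: Ka2 = [H+][CH2(COO)2^2-]/[CH2(COOH)COO-] ≈ [CH2(COO)2^2-] (since [H+] ≈ [CH2(COOH)COO-]).
So [CH2(COO)2^2-] ≈ Ka2.

1.7 × 10^-6 M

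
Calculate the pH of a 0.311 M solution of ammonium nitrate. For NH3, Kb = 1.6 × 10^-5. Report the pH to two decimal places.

NH4+ is the conjugate acid of the weak base NH3.
Ka = Kw/Kb = 1.0×10^-14 / 1.6 × 10^-5 = 6.25 × 10^-10
From the ICE table, Ka = [H+]²/(0.311 − [H+]) = 6.25 × 10^-10.
Assume [H+] ≪ 0.311: [H+] ≈ √(6.25 × 10^-10 × 0.311) = 1.39 × 10^-5 M
pH = −log(1.39 × 10^-5) = 4.86

pH = 4.86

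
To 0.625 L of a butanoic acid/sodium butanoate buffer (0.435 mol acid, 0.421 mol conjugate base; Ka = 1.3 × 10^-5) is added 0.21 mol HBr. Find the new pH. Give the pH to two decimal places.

After neutralization: n(CH3(CH2)2COOH) = 0.645 mol, n(CH3(CH2)2COO-) = 0.211 mol.
pKa = −log(1.3 × 10^-5) = 4.886
pH = pKa + log([A⁻]/[HA]) = 4.886 + log(0.211/0.645) = 4.886 -0.485

pH = 4.40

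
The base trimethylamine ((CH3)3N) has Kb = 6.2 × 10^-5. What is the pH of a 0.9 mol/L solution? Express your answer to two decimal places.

pH = 11.87

(CH3)3N + H2O ⇌ (CH3)3NH+ + OH-
Kb = x²/(0.9 − x) = 6.2 × 10^-5
Neglecting x in the denominator: x = √(6.2 × 10^-5 × 0.9) = 7.47 × 10^-3 M
Check: 0.83% ionized — well under 5%, approximation valid.
pOH = −log(7.47 × 10^-3) = 2.13; pH = 14.00 − 2.13 = 11.87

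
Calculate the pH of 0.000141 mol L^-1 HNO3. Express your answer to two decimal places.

HNO3 is a strong acid and dissociates completely, so [H+] = 0.000141 M.
pH = -log(0.000141) = 3.85

pH = 3.85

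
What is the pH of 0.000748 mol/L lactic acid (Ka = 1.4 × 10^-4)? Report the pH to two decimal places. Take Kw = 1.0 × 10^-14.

pH = 3.58

CH3CH(OH)COOH ⇌ CH3CH(OH)COO- + H+
From the ICE table, Ka = [H+]²/(0.000748 − [H+]) = 1.4 × 10^-4.
[H+] is not negligible relative to C₀; solve [H+]² + 0.00014·[H+] − 1.05e-07 = 0.
[H+] = [−0.00014 + √(0.00014² + 4.19e-07)]/2 = 2.61 × 10^-4 M
pH = −log[H+] = −log(2.61 × 10^-4) = 3.58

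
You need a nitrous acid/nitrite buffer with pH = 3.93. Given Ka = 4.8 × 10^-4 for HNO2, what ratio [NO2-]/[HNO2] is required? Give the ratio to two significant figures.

ratio = 4.1

pKa = -log(4.8 × 10^-4) = 3.319
pH = pKa + log(r) ⇒ log(r) = 3.93 − 3.319 = +0.611
r = [NO2-]/[HNO2] = 10^(+0.611) = 4.08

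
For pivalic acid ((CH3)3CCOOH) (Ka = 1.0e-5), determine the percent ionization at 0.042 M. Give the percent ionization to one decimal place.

1.5%

(CH3)3CCOOH ⇌ (CH3)3CCOO- + H+; let x = [H+] at equilibrium.
x ≈ √(Ka·C₀) = √(1.0 × 10^-5 × 0.042) = 6.48 × 10^-4 M
Fraction ionized = 6.48 × 10^-4 / 0.042 = 0.0154 → 1.5%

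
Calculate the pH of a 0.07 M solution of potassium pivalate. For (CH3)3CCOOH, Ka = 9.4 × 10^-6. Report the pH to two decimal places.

(CH3)3CCOO- is the conjugate base of the weak acid (CH3)3CCOOH.
Kb = Kw/Ka = 1.0×10^-14 / 9.4 × 10^-6 = 1.06 × 10^-9
Kb = x²/(0.07 − x) = 1.06 × 10^-9
Since Kb ≪ C₀, x ≈ √(Kb·C₀) = 8.61 × 10^-6 M.
pOH = 5.06, so pH = 14.00 − pOH = 8.94

pH = 8.94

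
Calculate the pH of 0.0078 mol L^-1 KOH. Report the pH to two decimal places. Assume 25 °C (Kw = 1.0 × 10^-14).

pH = 11.89

KOH is a strong base; [OH-] = 0.0078 M.
pOH = -log(0.0078) = 2.11
pH = 14.00 - 2.11 = 11.89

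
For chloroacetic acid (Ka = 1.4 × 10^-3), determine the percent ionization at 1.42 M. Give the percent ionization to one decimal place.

ClCH2COOH ⇌ ClCH2COO- + H+; let x = [H+] at equilibrium.
x ≈ √(Ka·C₀) = √(1.4 × 10^-3 × 1.42) = 4.46 × 10^-2 M
Fraction ionized = 4.46 × 10^-2 / 1.42 = 0.0314 → 3.1%

3.1%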